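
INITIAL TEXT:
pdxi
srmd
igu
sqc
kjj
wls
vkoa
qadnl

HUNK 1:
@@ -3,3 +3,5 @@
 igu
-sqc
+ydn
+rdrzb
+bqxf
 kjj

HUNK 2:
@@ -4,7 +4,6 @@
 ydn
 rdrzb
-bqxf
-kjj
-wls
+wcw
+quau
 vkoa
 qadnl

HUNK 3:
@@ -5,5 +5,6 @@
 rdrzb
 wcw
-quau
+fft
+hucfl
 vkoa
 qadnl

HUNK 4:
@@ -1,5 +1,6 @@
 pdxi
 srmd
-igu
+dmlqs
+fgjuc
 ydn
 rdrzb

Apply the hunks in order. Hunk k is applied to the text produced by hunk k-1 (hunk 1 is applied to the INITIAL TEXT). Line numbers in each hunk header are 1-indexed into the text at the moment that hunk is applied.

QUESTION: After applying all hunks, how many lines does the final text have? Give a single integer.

Hunk 1: at line 3 remove [sqc] add [ydn,rdrzb,bqxf] -> 10 lines: pdxi srmd igu ydn rdrzb bqxf kjj wls vkoa qadnl
Hunk 2: at line 4 remove [bqxf,kjj,wls] add [wcw,quau] -> 9 lines: pdxi srmd igu ydn rdrzb wcw quau vkoa qadnl
Hunk 3: at line 5 remove [quau] add [fft,hucfl] -> 10 lines: pdxi srmd igu ydn rdrzb wcw fft hucfl vkoa qadnl
Hunk 4: at line 1 remove [igu] add [dmlqs,fgjuc] -> 11 lines: pdxi srmd dmlqs fgjuc ydn rdrzb wcw fft hucfl vkoa qadnl
Final line count: 11

Answer: 11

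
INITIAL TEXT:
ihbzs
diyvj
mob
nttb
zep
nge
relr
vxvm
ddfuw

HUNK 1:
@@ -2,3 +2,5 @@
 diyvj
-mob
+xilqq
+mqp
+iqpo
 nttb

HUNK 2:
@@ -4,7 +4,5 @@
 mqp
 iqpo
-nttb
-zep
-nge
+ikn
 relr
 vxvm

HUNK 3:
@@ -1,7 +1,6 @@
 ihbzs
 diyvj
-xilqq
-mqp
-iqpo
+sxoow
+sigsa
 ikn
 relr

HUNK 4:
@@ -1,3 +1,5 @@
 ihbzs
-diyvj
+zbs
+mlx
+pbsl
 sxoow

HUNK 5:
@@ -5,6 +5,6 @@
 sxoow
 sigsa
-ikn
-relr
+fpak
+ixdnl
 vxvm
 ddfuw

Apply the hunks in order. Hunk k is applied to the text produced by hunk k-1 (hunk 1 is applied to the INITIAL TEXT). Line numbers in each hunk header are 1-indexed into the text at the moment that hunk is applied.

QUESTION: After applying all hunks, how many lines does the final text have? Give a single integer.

Answer: 10

Derivation:
Hunk 1: at line 2 remove [mob] add [xilqq,mqp,iqpo] -> 11 lines: ihbzs diyvj xilqq mqp iqpo nttb zep nge relr vxvm ddfuw
Hunk 2: at line 4 remove [nttb,zep,nge] add [ikn] -> 9 lines: ihbzs diyvj xilqq mqp iqpo ikn relr vxvm ddfuw
Hunk 3: at line 1 remove [xilqq,mqp,iqpo] add [sxoow,sigsa] -> 8 lines: ihbzs diyvj sxoow sigsa ikn relr vxvm ddfuw
Hunk 4: at line 1 remove [diyvj] add [zbs,mlx,pbsl] -> 10 lines: ihbzs zbs mlx pbsl sxoow sigsa ikn relr vxvm ddfuw
Hunk 5: at line 5 remove [ikn,relr] add [fpak,ixdnl] -> 10 lines: ihbzs zbs mlx pbsl sxoow sigsa fpak ixdnl vxvm ddfuw
Final line count: 10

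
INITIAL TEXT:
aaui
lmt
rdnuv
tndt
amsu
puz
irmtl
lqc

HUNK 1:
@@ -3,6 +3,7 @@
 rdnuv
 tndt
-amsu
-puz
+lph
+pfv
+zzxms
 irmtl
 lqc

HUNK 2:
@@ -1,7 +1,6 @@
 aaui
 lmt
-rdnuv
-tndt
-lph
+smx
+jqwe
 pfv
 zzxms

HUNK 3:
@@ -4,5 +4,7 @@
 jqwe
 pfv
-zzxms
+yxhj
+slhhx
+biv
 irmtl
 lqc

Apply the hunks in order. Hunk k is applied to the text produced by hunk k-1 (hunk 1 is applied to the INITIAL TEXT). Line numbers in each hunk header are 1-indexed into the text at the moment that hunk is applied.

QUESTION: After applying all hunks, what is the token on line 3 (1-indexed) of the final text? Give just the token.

Hunk 1: at line 3 remove [amsu,puz] add [lph,pfv,zzxms] -> 9 lines: aaui lmt rdnuv tndt lph pfv zzxms irmtl lqc
Hunk 2: at line 1 remove [rdnuv,tndt,lph] add [smx,jqwe] -> 8 lines: aaui lmt smx jqwe pfv zzxms irmtl lqc
Hunk 3: at line 4 remove [zzxms] add [yxhj,slhhx,biv] -> 10 lines: aaui lmt smx jqwe pfv yxhj slhhx biv irmtl lqc
Final line 3: smx

Answer: smx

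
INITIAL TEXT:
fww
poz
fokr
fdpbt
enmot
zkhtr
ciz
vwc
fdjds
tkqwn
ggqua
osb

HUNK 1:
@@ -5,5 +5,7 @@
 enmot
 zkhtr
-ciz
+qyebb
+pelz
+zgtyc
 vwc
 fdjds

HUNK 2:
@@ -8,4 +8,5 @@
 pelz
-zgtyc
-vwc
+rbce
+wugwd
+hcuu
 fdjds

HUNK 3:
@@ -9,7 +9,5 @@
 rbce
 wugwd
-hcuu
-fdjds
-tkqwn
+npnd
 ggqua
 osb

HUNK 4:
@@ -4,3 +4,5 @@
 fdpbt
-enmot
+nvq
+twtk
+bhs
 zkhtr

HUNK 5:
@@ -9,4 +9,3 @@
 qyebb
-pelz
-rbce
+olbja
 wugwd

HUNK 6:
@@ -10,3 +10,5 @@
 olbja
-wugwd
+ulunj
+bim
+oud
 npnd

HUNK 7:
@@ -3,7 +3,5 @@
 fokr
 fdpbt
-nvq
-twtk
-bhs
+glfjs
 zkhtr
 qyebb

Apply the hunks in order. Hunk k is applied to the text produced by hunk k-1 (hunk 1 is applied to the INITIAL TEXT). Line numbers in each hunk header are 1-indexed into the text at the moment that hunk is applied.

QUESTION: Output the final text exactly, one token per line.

Answer: fww
poz
fokr
fdpbt
glfjs
zkhtr
qyebb
olbja
ulunj
bim
oud
npnd
ggqua
osb

Derivation:
Hunk 1: at line 5 remove [ciz] add [qyebb,pelz,zgtyc] -> 14 lines: fww poz fokr fdpbt enmot zkhtr qyebb pelz zgtyc vwc fdjds tkqwn ggqua osb
Hunk 2: at line 8 remove [zgtyc,vwc] add [rbce,wugwd,hcuu] -> 15 lines: fww poz fokr fdpbt enmot zkhtr qyebb pelz rbce wugwd hcuu fdjds tkqwn ggqua osb
Hunk 3: at line 9 remove [hcuu,fdjds,tkqwn] add [npnd] -> 13 lines: fww poz fokr fdpbt enmot zkhtr qyebb pelz rbce wugwd npnd ggqua osb
Hunk 4: at line 4 remove [enmot] add [nvq,twtk,bhs] -> 15 lines: fww poz fokr fdpbt nvq twtk bhs zkhtr qyebb pelz rbce wugwd npnd ggqua osb
Hunk 5: at line 9 remove [pelz,rbce] add [olbja] -> 14 lines: fww poz fokr fdpbt nvq twtk bhs zkhtr qyebb olbja wugwd npnd ggqua osb
Hunk 6: at line 10 remove [wugwd] add [ulunj,bim,oud] -> 16 lines: fww poz fokr fdpbt nvq twtk bhs zkhtr qyebb olbja ulunj bim oud npnd ggqua osb
Hunk 7: at line 3 remove [nvq,twtk,bhs] add [glfjs] -> 14 lines: fww poz fokr fdpbt glfjs zkhtr qyebb olbja ulunj bim oud npnd ggqua osb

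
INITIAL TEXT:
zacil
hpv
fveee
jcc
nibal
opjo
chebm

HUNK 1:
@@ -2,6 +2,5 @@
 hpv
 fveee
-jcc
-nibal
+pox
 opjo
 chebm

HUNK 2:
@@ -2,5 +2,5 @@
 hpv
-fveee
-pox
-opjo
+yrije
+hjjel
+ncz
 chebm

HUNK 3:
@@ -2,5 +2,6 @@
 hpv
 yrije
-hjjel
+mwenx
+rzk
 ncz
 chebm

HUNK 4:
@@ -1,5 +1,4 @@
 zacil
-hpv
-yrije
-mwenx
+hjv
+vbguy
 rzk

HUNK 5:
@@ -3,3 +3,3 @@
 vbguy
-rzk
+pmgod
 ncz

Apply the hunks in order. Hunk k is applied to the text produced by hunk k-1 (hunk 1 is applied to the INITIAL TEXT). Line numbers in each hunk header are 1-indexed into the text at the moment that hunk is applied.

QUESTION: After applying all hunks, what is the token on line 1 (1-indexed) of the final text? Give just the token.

Hunk 1: at line 2 remove [jcc,nibal] add [pox] -> 6 lines: zacil hpv fveee pox opjo chebm
Hunk 2: at line 2 remove [fveee,pox,opjo] add [yrije,hjjel,ncz] -> 6 lines: zacil hpv yrije hjjel ncz chebm
Hunk 3: at line 2 remove [hjjel] add [mwenx,rzk] -> 7 lines: zacil hpv yrije mwenx rzk ncz chebm
Hunk 4: at line 1 remove [hpv,yrije,mwenx] add [hjv,vbguy] -> 6 lines: zacil hjv vbguy rzk ncz chebm
Hunk 5: at line 3 remove [rzk] add [pmgod] -> 6 lines: zacil hjv vbguy pmgod ncz chebm
Final line 1: zacil

Answer: zacil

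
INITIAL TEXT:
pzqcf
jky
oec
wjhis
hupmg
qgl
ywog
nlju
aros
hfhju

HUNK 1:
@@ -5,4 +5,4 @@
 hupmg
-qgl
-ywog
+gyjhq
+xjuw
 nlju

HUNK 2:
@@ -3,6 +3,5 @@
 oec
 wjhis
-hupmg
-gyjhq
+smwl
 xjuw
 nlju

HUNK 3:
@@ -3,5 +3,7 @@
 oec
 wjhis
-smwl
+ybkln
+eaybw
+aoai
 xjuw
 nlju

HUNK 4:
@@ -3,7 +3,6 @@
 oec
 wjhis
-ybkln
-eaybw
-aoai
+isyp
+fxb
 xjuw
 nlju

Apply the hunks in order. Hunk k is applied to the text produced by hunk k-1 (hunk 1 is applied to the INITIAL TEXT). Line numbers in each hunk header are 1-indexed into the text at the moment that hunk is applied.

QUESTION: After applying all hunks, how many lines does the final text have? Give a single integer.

Answer: 10

Derivation:
Hunk 1: at line 5 remove [qgl,ywog] add [gyjhq,xjuw] -> 10 lines: pzqcf jky oec wjhis hupmg gyjhq xjuw nlju aros hfhju
Hunk 2: at line 3 remove [hupmg,gyjhq] add [smwl] -> 9 lines: pzqcf jky oec wjhis smwl xjuw nlju aros hfhju
Hunk 3: at line 3 remove [smwl] add [ybkln,eaybw,aoai] -> 11 lines: pzqcf jky oec wjhis ybkln eaybw aoai xjuw nlju aros hfhju
Hunk 4: at line 3 remove [ybkln,eaybw,aoai] add [isyp,fxb] -> 10 lines: pzqcf jky oec wjhis isyp fxb xjuw nlju aros hfhju
Final line count: 10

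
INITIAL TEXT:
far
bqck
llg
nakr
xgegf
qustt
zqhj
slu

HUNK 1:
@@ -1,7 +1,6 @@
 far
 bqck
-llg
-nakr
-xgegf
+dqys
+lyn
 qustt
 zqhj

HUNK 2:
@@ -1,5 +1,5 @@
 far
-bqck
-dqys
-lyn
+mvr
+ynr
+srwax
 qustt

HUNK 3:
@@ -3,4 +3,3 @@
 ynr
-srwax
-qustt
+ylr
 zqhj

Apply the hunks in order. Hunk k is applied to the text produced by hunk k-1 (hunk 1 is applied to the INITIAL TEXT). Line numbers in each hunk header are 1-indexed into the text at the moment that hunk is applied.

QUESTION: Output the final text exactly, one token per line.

Answer: far
mvr
ynr
ylr
zqhj
slu

Derivation:
Hunk 1: at line 1 remove [llg,nakr,xgegf] add [dqys,lyn] -> 7 lines: far bqck dqys lyn qustt zqhj slu
Hunk 2: at line 1 remove [bqck,dqys,lyn] add [mvr,ynr,srwax] -> 7 lines: far mvr ynr srwax qustt zqhj slu
Hunk 3: at line 3 remove [srwax,qustt] add [ylr] -> 6 lines: far mvr ynr ylr zqhj slu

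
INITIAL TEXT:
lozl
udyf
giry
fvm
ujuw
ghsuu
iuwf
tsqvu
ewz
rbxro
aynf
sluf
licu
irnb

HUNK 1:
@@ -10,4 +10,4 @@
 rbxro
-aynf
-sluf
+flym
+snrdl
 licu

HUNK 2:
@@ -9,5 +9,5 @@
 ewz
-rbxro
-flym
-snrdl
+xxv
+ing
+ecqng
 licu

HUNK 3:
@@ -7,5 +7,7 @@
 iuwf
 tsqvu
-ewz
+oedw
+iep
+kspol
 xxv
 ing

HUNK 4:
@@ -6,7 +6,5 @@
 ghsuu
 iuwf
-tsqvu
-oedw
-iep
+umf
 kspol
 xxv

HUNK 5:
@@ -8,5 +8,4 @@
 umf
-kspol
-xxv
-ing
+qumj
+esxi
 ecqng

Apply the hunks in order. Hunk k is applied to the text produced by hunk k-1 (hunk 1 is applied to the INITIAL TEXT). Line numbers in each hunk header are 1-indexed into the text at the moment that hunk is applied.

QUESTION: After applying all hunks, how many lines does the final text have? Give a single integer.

Answer: 13

Derivation:
Hunk 1: at line 10 remove [aynf,sluf] add [flym,snrdl] -> 14 lines: lozl udyf giry fvm ujuw ghsuu iuwf tsqvu ewz rbxro flym snrdl licu irnb
Hunk 2: at line 9 remove [rbxro,flym,snrdl] add [xxv,ing,ecqng] -> 14 lines: lozl udyf giry fvm ujuw ghsuu iuwf tsqvu ewz xxv ing ecqng licu irnb
Hunk 3: at line 7 remove [ewz] add [oedw,iep,kspol] -> 16 lines: lozl udyf giry fvm ujuw ghsuu iuwf tsqvu oedw iep kspol xxv ing ecqng licu irnb
Hunk 4: at line 6 remove [tsqvu,oedw,iep] add [umf] -> 14 lines: lozl udyf giry fvm ujuw ghsuu iuwf umf kspol xxv ing ecqng licu irnb
Hunk 5: at line 8 remove [kspol,xxv,ing] add [qumj,esxi] -> 13 lines: lozl udyf giry fvm ujuw ghsuu iuwf umf qumj esxi ecqng licu irnb
Final line count: 13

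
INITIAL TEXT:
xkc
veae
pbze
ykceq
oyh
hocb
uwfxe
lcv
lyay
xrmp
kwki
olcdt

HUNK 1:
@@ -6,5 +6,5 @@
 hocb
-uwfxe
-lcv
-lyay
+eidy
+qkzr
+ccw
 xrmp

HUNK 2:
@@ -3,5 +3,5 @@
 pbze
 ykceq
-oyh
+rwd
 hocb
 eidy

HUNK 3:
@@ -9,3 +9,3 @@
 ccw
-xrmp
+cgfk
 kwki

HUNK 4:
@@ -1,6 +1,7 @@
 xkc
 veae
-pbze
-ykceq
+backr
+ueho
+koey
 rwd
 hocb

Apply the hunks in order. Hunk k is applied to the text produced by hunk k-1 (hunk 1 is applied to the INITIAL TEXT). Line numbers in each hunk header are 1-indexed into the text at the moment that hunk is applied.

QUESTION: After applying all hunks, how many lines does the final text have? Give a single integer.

Answer: 13

Derivation:
Hunk 1: at line 6 remove [uwfxe,lcv,lyay] add [eidy,qkzr,ccw] -> 12 lines: xkc veae pbze ykceq oyh hocb eidy qkzr ccw xrmp kwki olcdt
Hunk 2: at line 3 remove [oyh] add [rwd] -> 12 lines: xkc veae pbze ykceq rwd hocb eidy qkzr ccw xrmp kwki olcdt
Hunk 3: at line 9 remove [xrmp] add [cgfk] -> 12 lines: xkc veae pbze ykceq rwd hocb eidy qkzr ccw cgfk kwki olcdt
Hunk 4: at line 1 remove [pbze,ykceq] add [backr,ueho,koey] -> 13 lines: xkc veae backr ueho koey rwd hocb eidy qkzr ccw cgfk kwki olcdt
Final line count: 13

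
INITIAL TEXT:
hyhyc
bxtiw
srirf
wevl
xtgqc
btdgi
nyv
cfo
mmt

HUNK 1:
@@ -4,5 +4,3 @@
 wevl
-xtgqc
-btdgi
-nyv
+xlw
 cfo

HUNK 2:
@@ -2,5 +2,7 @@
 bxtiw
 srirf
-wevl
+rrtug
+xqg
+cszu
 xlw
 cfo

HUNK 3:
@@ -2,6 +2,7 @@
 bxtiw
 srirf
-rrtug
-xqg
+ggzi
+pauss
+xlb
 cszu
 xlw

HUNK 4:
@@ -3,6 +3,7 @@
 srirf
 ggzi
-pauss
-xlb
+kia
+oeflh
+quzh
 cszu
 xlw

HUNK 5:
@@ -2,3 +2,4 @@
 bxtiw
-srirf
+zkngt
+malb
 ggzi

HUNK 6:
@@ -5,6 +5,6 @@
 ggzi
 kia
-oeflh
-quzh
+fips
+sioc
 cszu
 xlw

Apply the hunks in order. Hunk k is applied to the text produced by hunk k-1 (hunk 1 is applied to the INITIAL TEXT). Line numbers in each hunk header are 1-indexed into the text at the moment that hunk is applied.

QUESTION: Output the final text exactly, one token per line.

Hunk 1: at line 4 remove [xtgqc,btdgi,nyv] add [xlw] -> 7 lines: hyhyc bxtiw srirf wevl xlw cfo mmt
Hunk 2: at line 2 remove [wevl] add [rrtug,xqg,cszu] -> 9 lines: hyhyc bxtiw srirf rrtug xqg cszu xlw cfo mmt
Hunk 3: at line 2 remove [rrtug,xqg] add [ggzi,pauss,xlb] -> 10 lines: hyhyc bxtiw srirf ggzi pauss xlb cszu xlw cfo mmt
Hunk 4: at line 3 remove [pauss,xlb] add [kia,oeflh,quzh] -> 11 lines: hyhyc bxtiw srirf ggzi kia oeflh quzh cszu xlw cfo mmt
Hunk 5: at line 2 remove [srirf] add [zkngt,malb] -> 12 lines: hyhyc bxtiw zkngt malb ggzi kia oeflh quzh cszu xlw cfo mmt
Hunk 6: at line 5 remove [oeflh,quzh] add [fips,sioc] -> 12 lines: hyhyc bxtiw zkngt malb ggzi kia fips sioc cszu xlw cfo mmt

Answer: hyhyc
bxtiw
zkngt
malb
ggzi
kia
fips
sioc
cszu
xlw
cfo
mmt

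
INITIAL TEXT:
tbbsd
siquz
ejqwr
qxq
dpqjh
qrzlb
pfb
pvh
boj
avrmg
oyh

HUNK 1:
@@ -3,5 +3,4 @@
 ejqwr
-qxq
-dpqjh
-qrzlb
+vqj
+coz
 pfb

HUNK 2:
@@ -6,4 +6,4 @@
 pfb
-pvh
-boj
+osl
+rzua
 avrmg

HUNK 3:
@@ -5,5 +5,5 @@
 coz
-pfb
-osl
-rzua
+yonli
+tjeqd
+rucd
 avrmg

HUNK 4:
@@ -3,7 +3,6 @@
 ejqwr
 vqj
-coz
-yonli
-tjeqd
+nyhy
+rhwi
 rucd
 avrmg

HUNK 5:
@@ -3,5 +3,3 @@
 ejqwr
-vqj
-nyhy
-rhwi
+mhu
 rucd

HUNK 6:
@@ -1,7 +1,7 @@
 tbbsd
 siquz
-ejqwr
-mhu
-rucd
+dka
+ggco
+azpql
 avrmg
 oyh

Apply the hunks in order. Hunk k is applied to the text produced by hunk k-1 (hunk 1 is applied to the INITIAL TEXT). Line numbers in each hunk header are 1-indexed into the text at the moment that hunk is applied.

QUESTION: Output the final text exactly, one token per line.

Answer: tbbsd
siquz
dka
ggco
azpql
avrmg
oyh

Derivation:
Hunk 1: at line 3 remove [qxq,dpqjh,qrzlb] add [vqj,coz] -> 10 lines: tbbsd siquz ejqwr vqj coz pfb pvh boj avrmg oyh
Hunk 2: at line 6 remove [pvh,boj] add [osl,rzua] -> 10 lines: tbbsd siquz ejqwr vqj coz pfb osl rzua avrmg oyh
Hunk 3: at line 5 remove [pfb,osl,rzua] add [yonli,tjeqd,rucd] -> 10 lines: tbbsd siquz ejqwr vqj coz yonli tjeqd rucd avrmg oyh
Hunk 4: at line 3 remove [coz,yonli,tjeqd] add [nyhy,rhwi] -> 9 lines: tbbsd siquz ejqwr vqj nyhy rhwi rucd avrmg oyh
Hunk 5: at line 3 remove [vqj,nyhy,rhwi] add [mhu] -> 7 lines: tbbsd siquz ejqwr mhu rucd avrmg oyh
Hunk 6: at line 1 remove [ejqwr,mhu,rucd] add [dka,ggco,azpql] -> 7 lines: tbbsd siquz dka ggco azpql avrmg oyh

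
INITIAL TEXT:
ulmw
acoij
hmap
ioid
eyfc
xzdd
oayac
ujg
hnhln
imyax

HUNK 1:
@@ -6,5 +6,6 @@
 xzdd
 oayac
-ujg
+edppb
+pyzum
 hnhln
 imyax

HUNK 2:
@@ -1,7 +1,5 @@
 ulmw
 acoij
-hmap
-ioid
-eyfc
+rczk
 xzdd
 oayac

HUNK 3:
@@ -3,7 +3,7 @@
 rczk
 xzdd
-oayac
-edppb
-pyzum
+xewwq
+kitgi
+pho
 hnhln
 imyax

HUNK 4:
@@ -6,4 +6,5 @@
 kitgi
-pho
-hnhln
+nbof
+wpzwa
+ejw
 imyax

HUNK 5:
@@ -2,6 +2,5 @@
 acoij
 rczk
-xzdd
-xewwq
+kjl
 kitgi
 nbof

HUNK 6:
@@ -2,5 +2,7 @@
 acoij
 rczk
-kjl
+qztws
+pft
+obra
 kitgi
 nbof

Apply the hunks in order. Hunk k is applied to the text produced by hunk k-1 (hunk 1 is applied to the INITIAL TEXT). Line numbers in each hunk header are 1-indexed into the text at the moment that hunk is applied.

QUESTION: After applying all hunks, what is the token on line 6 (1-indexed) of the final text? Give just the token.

Hunk 1: at line 6 remove [ujg] add [edppb,pyzum] -> 11 lines: ulmw acoij hmap ioid eyfc xzdd oayac edppb pyzum hnhln imyax
Hunk 2: at line 1 remove [hmap,ioid,eyfc] add [rczk] -> 9 lines: ulmw acoij rczk xzdd oayac edppb pyzum hnhln imyax
Hunk 3: at line 3 remove [oayac,edppb,pyzum] add [xewwq,kitgi,pho] -> 9 lines: ulmw acoij rczk xzdd xewwq kitgi pho hnhln imyax
Hunk 4: at line 6 remove [pho,hnhln] add [nbof,wpzwa,ejw] -> 10 lines: ulmw acoij rczk xzdd xewwq kitgi nbof wpzwa ejw imyax
Hunk 5: at line 2 remove [xzdd,xewwq] add [kjl] -> 9 lines: ulmw acoij rczk kjl kitgi nbof wpzwa ejw imyax
Hunk 6: at line 2 remove [kjl] add [qztws,pft,obra] -> 11 lines: ulmw acoij rczk qztws pft obra kitgi nbof wpzwa ejw imyax
Final line 6: obra

Answer: obra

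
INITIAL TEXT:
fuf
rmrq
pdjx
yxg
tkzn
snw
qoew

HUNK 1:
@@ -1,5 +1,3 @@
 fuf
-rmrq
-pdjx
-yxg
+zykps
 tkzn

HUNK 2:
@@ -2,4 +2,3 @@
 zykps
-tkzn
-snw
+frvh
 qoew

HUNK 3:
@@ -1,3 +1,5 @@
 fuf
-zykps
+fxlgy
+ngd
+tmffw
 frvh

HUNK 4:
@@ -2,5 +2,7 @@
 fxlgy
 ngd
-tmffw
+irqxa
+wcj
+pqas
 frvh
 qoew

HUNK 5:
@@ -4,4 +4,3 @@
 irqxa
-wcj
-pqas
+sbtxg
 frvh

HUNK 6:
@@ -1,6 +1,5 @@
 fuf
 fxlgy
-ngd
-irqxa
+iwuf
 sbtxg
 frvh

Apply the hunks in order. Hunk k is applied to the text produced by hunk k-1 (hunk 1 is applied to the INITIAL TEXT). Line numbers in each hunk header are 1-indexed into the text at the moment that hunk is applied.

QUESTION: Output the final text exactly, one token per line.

Hunk 1: at line 1 remove [rmrq,pdjx,yxg] add [zykps] -> 5 lines: fuf zykps tkzn snw qoew
Hunk 2: at line 2 remove [tkzn,snw] add [frvh] -> 4 lines: fuf zykps frvh qoew
Hunk 3: at line 1 remove [zykps] add [fxlgy,ngd,tmffw] -> 6 lines: fuf fxlgy ngd tmffw frvh qoew
Hunk 4: at line 2 remove [tmffw] add [irqxa,wcj,pqas] -> 8 lines: fuf fxlgy ngd irqxa wcj pqas frvh qoew
Hunk 5: at line 4 remove [wcj,pqas] add [sbtxg] -> 7 lines: fuf fxlgy ngd irqxa sbtxg frvh qoew
Hunk 6: at line 1 remove [ngd,irqxa] add [iwuf] -> 6 lines: fuf fxlgy iwuf sbtxg frvh qoew

Answer: fuf
fxlgy
iwuf
sbtxg
frvh
qoew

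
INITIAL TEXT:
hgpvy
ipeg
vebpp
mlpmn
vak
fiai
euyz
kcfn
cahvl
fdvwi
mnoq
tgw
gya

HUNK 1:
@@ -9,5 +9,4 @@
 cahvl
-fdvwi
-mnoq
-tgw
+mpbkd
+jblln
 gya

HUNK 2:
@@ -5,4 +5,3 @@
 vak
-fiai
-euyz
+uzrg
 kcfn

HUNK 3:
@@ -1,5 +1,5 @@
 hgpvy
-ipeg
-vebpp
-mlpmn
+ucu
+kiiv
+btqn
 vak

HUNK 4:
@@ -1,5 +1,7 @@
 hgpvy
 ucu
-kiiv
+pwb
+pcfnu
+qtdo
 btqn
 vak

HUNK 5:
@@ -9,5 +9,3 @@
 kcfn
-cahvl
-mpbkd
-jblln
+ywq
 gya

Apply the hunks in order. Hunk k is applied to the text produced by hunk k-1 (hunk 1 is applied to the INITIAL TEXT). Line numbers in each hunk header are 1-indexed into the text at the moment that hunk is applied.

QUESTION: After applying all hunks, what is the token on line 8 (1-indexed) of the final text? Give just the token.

Hunk 1: at line 9 remove [fdvwi,mnoq,tgw] add [mpbkd,jblln] -> 12 lines: hgpvy ipeg vebpp mlpmn vak fiai euyz kcfn cahvl mpbkd jblln gya
Hunk 2: at line 5 remove [fiai,euyz] add [uzrg] -> 11 lines: hgpvy ipeg vebpp mlpmn vak uzrg kcfn cahvl mpbkd jblln gya
Hunk 3: at line 1 remove [ipeg,vebpp,mlpmn] add [ucu,kiiv,btqn] -> 11 lines: hgpvy ucu kiiv btqn vak uzrg kcfn cahvl mpbkd jblln gya
Hunk 4: at line 1 remove [kiiv] add [pwb,pcfnu,qtdo] -> 13 lines: hgpvy ucu pwb pcfnu qtdo btqn vak uzrg kcfn cahvl mpbkd jblln gya
Hunk 5: at line 9 remove [cahvl,mpbkd,jblln] add [ywq] -> 11 lines: hgpvy ucu pwb pcfnu qtdo btqn vak uzrg kcfn ywq gya
Final line 8: uzrg

Answer: uzrg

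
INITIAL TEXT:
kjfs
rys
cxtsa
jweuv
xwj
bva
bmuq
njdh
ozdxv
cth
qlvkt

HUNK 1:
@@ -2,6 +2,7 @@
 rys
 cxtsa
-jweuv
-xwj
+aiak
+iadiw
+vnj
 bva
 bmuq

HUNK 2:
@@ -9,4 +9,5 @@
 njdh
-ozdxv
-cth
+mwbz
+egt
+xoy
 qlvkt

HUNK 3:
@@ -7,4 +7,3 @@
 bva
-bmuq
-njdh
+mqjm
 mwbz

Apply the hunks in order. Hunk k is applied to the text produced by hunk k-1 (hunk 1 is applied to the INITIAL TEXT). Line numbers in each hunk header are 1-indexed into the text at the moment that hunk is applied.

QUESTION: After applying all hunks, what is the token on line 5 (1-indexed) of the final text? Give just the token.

Hunk 1: at line 2 remove [jweuv,xwj] add [aiak,iadiw,vnj] -> 12 lines: kjfs rys cxtsa aiak iadiw vnj bva bmuq njdh ozdxv cth qlvkt
Hunk 2: at line 9 remove [ozdxv,cth] add [mwbz,egt,xoy] -> 13 lines: kjfs rys cxtsa aiak iadiw vnj bva bmuq njdh mwbz egt xoy qlvkt
Hunk 3: at line 7 remove [bmuq,njdh] add [mqjm] -> 12 lines: kjfs rys cxtsa aiak iadiw vnj bva mqjm mwbz egt xoy qlvkt
Final line 5: iadiw

Answer: iadiw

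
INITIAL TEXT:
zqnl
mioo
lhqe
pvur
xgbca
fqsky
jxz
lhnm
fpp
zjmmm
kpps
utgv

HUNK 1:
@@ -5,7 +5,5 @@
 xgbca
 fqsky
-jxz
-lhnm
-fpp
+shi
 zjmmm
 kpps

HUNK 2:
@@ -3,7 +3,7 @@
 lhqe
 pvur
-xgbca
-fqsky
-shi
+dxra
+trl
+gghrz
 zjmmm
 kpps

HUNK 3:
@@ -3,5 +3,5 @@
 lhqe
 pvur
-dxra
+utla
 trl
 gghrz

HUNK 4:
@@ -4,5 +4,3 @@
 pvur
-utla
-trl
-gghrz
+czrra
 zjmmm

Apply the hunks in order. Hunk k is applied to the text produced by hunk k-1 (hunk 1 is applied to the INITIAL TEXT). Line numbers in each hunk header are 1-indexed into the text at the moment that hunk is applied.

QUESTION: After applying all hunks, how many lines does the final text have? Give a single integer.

Answer: 8

Derivation:
Hunk 1: at line 5 remove [jxz,lhnm,fpp] add [shi] -> 10 lines: zqnl mioo lhqe pvur xgbca fqsky shi zjmmm kpps utgv
Hunk 2: at line 3 remove [xgbca,fqsky,shi] add [dxra,trl,gghrz] -> 10 lines: zqnl mioo lhqe pvur dxra trl gghrz zjmmm kpps utgv
Hunk 3: at line 3 remove [dxra] add [utla] -> 10 lines: zqnl mioo lhqe pvur utla trl gghrz zjmmm kpps utgv
Hunk 4: at line 4 remove [utla,trl,gghrz] add [czrra] -> 8 lines: zqnl mioo lhqe pvur czrra zjmmm kpps utgv
Final line count: 8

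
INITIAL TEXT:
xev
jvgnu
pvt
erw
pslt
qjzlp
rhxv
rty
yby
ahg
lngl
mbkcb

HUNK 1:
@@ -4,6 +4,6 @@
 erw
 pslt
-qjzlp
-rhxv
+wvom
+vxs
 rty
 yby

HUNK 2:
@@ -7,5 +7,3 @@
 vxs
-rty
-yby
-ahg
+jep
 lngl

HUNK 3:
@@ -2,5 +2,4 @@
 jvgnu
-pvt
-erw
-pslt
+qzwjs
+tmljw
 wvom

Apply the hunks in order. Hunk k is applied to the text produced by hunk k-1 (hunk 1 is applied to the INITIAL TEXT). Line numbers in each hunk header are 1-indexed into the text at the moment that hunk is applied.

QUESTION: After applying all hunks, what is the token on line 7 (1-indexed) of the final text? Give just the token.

Answer: jep

Derivation:
Hunk 1: at line 4 remove [qjzlp,rhxv] add [wvom,vxs] -> 12 lines: xev jvgnu pvt erw pslt wvom vxs rty yby ahg lngl mbkcb
Hunk 2: at line 7 remove [rty,yby,ahg] add [jep] -> 10 lines: xev jvgnu pvt erw pslt wvom vxs jep lngl mbkcb
Hunk 3: at line 2 remove [pvt,erw,pslt] add [qzwjs,tmljw] -> 9 lines: xev jvgnu qzwjs tmljw wvom vxs jep lngl mbkcb
Final line 7: jep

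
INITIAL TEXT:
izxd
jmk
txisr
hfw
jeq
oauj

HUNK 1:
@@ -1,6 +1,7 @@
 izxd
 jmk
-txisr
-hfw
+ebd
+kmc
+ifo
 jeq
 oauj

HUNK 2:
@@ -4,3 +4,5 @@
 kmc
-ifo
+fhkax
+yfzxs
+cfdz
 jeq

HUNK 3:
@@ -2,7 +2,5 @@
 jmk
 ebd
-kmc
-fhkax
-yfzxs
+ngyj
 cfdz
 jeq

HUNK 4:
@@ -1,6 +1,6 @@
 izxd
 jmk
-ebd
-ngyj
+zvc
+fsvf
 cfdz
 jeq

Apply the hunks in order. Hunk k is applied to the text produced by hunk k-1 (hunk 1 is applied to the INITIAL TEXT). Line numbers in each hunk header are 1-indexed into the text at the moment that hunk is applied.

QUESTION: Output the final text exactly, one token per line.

Answer: izxd
jmk
zvc
fsvf
cfdz
jeq
oauj

Derivation:
Hunk 1: at line 1 remove [txisr,hfw] add [ebd,kmc,ifo] -> 7 lines: izxd jmk ebd kmc ifo jeq oauj
Hunk 2: at line 4 remove [ifo] add [fhkax,yfzxs,cfdz] -> 9 lines: izxd jmk ebd kmc fhkax yfzxs cfdz jeq oauj
Hunk 3: at line 2 remove [kmc,fhkax,yfzxs] add [ngyj] -> 7 lines: izxd jmk ebd ngyj cfdz jeq oauj
Hunk 4: at line 1 remove [ebd,ngyj] add [zvc,fsvf] -> 7 lines: izxd jmk zvc fsvf cfdz jeq oauj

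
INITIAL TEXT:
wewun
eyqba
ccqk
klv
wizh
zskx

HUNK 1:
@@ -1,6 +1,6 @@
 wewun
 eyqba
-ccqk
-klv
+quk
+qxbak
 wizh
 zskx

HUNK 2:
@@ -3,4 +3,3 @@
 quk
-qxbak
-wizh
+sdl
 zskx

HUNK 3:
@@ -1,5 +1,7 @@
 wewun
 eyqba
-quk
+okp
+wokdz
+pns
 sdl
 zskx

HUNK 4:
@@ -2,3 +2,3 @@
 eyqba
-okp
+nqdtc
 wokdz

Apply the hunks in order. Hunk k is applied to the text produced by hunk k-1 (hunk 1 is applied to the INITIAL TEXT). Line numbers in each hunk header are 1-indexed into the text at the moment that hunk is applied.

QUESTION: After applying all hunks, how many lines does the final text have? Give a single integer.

Hunk 1: at line 1 remove [ccqk,klv] add [quk,qxbak] -> 6 lines: wewun eyqba quk qxbak wizh zskx
Hunk 2: at line 3 remove [qxbak,wizh] add [sdl] -> 5 lines: wewun eyqba quk sdl zskx
Hunk 3: at line 1 remove [quk] add [okp,wokdz,pns] -> 7 lines: wewun eyqba okp wokdz pns sdl zskx
Hunk 4: at line 2 remove [okp] add [nqdtc] -> 7 lines: wewun eyqba nqdtc wokdz pns sdl zskx
Final line count: 7

Answer: 7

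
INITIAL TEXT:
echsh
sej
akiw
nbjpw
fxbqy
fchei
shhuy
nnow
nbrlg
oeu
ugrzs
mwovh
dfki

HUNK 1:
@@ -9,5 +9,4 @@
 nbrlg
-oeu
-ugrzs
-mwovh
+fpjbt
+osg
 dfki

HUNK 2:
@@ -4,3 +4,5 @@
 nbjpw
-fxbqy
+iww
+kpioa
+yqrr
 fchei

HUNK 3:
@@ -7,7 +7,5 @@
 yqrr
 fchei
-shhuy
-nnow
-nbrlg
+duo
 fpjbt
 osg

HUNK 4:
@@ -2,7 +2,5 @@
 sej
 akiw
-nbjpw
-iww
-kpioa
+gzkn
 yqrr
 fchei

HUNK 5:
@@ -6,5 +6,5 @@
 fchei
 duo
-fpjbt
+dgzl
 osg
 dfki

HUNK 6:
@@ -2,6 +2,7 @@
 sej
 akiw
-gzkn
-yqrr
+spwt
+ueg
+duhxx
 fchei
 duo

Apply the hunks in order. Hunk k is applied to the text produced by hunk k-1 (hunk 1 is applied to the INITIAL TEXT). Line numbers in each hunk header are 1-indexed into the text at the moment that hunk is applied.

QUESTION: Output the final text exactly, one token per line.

Answer: echsh
sej
akiw
spwt
ueg
duhxx
fchei
duo
dgzl
osg
dfki

Derivation:
Hunk 1: at line 9 remove [oeu,ugrzs,mwovh] add [fpjbt,osg] -> 12 lines: echsh sej akiw nbjpw fxbqy fchei shhuy nnow nbrlg fpjbt osg dfki
Hunk 2: at line 4 remove [fxbqy] add [iww,kpioa,yqrr] -> 14 lines: echsh sej akiw nbjpw iww kpioa yqrr fchei shhuy nnow nbrlg fpjbt osg dfki
Hunk 3: at line 7 remove [shhuy,nnow,nbrlg] add [duo] -> 12 lines: echsh sej akiw nbjpw iww kpioa yqrr fchei duo fpjbt osg dfki
Hunk 4: at line 2 remove [nbjpw,iww,kpioa] add [gzkn] -> 10 lines: echsh sej akiw gzkn yqrr fchei duo fpjbt osg dfki
Hunk 5: at line 6 remove [fpjbt] add [dgzl] -> 10 lines: echsh sej akiw gzkn yqrr fchei duo dgzl osg dfki
Hunk 6: at line 2 remove [gzkn,yqrr] add [spwt,ueg,duhxx] -> 11 lines: echsh sej akiw spwt ueg duhxx fchei duo dgzl osg dfki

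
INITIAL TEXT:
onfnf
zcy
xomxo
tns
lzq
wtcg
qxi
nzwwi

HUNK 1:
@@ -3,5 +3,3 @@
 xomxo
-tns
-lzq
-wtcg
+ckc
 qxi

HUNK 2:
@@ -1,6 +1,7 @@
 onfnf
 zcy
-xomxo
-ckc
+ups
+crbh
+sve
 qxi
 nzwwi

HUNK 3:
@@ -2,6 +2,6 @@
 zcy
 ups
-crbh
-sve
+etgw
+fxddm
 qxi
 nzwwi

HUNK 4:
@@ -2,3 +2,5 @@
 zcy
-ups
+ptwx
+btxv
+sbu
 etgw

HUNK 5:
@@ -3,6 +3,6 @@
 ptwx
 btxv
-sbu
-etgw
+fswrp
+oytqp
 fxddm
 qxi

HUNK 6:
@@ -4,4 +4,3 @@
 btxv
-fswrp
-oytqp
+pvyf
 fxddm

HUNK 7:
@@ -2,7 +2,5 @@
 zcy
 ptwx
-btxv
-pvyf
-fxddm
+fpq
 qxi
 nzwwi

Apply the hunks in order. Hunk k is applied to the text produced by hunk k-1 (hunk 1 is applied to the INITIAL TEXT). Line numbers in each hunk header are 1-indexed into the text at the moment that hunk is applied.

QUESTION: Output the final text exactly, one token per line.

Hunk 1: at line 3 remove [tns,lzq,wtcg] add [ckc] -> 6 lines: onfnf zcy xomxo ckc qxi nzwwi
Hunk 2: at line 1 remove [xomxo,ckc] add [ups,crbh,sve] -> 7 lines: onfnf zcy ups crbh sve qxi nzwwi
Hunk 3: at line 2 remove [crbh,sve] add [etgw,fxddm] -> 7 lines: onfnf zcy ups etgw fxddm qxi nzwwi
Hunk 4: at line 2 remove [ups] add [ptwx,btxv,sbu] -> 9 lines: onfnf zcy ptwx btxv sbu etgw fxddm qxi nzwwi
Hunk 5: at line 3 remove [sbu,etgw] add [fswrp,oytqp] -> 9 lines: onfnf zcy ptwx btxv fswrp oytqp fxddm qxi nzwwi
Hunk 6: at line 4 remove [fswrp,oytqp] add [pvyf] -> 8 lines: onfnf zcy ptwx btxv pvyf fxddm qxi nzwwi
Hunk 7: at line 2 remove [btxv,pvyf,fxddm] add [fpq] -> 6 lines: onfnf zcy ptwx fpq qxi nzwwi

Answer: onfnf
zcy
ptwx
fpq
qxi
nzwwi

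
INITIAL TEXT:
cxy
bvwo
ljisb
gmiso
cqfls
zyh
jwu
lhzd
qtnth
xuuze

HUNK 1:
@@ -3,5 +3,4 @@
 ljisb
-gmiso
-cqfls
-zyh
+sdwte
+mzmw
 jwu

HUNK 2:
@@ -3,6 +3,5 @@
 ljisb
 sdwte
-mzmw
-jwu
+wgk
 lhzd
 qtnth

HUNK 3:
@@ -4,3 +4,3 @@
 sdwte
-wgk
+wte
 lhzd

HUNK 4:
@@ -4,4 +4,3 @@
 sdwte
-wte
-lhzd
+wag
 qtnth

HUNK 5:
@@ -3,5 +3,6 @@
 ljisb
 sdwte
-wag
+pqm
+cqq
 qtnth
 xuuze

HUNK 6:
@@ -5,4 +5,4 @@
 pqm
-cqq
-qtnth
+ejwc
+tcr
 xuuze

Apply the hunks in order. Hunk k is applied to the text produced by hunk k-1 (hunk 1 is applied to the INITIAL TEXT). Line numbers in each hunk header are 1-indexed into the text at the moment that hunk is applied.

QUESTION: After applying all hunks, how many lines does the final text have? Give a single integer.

Answer: 8

Derivation:
Hunk 1: at line 3 remove [gmiso,cqfls,zyh] add [sdwte,mzmw] -> 9 lines: cxy bvwo ljisb sdwte mzmw jwu lhzd qtnth xuuze
Hunk 2: at line 3 remove [mzmw,jwu] add [wgk] -> 8 lines: cxy bvwo ljisb sdwte wgk lhzd qtnth xuuze
Hunk 3: at line 4 remove [wgk] add [wte] -> 8 lines: cxy bvwo ljisb sdwte wte lhzd qtnth xuuze
Hunk 4: at line 4 remove [wte,lhzd] add [wag] -> 7 lines: cxy bvwo ljisb sdwte wag qtnth xuuze
Hunk 5: at line 3 remove [wag] add [pqm,cqq] -> 8 lines: cxy bvwo ljisb sdwte pqm cqq qtnth xuuze
Hunk 6: at line 5 remove [cqq,qtnth] add [ejwc,tcr] -> 8 lines: cxy bvwo ljisb sdwte pqm ejwc tcr xuuze
Final line count: 8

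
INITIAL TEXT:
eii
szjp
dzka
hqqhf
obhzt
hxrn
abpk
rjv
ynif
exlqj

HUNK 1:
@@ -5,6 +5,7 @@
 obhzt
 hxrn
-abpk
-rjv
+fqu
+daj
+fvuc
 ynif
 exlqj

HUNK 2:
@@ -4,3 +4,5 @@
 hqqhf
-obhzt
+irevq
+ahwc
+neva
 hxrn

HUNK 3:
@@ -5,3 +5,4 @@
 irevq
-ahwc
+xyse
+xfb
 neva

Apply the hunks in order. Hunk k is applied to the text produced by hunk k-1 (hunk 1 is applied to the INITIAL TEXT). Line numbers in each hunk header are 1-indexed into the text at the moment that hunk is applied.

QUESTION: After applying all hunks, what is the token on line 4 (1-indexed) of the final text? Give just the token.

Hunk 1: at line 5 remove [abpk,rjv] add [fqu,daj,fvuc] -> 11 lines: eii szjp dzka hqqhf obhzt hxrn fqu daj fvuc ynif exlqj
Hunk 2: at line 4 remove [obhzt] add [irevq,ahwc,neva] -> 13 lines: eii szjp dzka hqqhf irevq ahwc neva hxrn fqu daj fvuc ynif exlqj
Hunk 3: at line 5 remove [ahwc] add [xyse,xfb] -> 14 lines: eii szjp dzka hqqhf irevq xyse xfb neva hxrn fqu daj fvuc ynif exlqj
Final line 4: hqqhf

Answer: hqqhf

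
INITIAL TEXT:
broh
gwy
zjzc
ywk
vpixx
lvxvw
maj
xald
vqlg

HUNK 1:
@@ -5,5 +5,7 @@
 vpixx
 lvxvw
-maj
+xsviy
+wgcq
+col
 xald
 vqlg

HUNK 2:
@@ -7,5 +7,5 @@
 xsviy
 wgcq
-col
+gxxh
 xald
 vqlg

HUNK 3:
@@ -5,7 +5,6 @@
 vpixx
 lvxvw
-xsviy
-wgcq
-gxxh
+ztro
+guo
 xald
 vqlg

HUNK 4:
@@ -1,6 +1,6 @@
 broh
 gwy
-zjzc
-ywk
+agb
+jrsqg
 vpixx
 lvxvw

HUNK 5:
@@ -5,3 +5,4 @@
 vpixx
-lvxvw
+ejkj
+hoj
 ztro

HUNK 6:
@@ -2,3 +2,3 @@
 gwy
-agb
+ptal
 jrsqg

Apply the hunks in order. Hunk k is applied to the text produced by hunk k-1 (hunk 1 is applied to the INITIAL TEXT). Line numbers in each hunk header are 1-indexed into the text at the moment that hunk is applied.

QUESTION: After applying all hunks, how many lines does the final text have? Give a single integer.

Hunk 1: at line 5 remove [maj] add [xsviy,wgcq,col] -> 11 lines: broh gwy zjzc ywk vpixx lvxvw xsviy wgcq col xald vqlg
Hunk 2: at line 7 remove [col] add [gxxh] -> 11 lines: broh gwy zjzc ywk vpixx lvxvw xsviy wgcq gxxh xald vqlg
Hunk 3: at line 5 remove [xsviy,wgcq,gxxh] add [ztro,guo] -> 10 lines: broh gwy zjzc ywk vpixx lvxvw ztro guo xald vqlg
Hunk 4: at line 1 remove [zjzc,ywk] add [agb,jrsqg] -> 10 lines: broh gwy agb jrsqg vpixx lvxvw ztro guo xald vqlg
Hunk 5: at line 5 remove [lvxvw] add [ejkj,hoj] -> 11 lines: broh gwy agb jrsqg vpixx ejkj hoj ztro guo xald vqlg
Hunk 6: at line 2 remove [agb] add [ptal] -> 11 lines: broh gwy ptal jrsqg vpixx ejkj hoj ztro guo xald vqlg
Final line count: 11

Answer: 11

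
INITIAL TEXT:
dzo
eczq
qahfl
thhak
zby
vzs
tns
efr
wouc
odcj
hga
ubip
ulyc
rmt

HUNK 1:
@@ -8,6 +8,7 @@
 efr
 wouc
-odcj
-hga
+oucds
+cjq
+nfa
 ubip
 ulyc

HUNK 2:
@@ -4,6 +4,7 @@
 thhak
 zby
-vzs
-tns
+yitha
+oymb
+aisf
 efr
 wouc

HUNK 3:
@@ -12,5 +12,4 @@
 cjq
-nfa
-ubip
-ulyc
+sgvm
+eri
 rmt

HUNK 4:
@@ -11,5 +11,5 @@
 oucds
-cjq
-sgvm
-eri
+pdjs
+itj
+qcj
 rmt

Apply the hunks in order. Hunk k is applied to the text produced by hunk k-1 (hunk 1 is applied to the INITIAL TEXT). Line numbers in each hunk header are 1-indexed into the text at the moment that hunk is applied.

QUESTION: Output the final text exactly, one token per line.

Answer: dzo
eczq
qahfl
thhak
zby
yitha
oymb
aisf
efr
wouc
oucds
pdjs
itj
qcj
rmt

Derivation:
Hunk 1: at line 8 remove [odcj,hga] add [oucds,cjq,nfa] -> 15 lines: dzo eczq qahfl thhak zby vzs tns efr wouc oucds cjq nfa ubip ulyc rmt
Hunk 2: at line 4 remove [vzs,tns] add [yitha,oymb,aisf] -> 16 lines: dzo eczq qahfl thhak zby yitha oymb aisf efr wouc oucds cjq nfa ubip ulyc rmt
Hunk 3: at line 12 remove [nfa,ubip,ulyc] add [sgvm,eri] -> 15 lines: dzo eczq qahfl thhak zby yitha oymb aisf efr wouc oucds cjq sgvm eri rmt
Hunk 4: at line 11 remove [cjq,sgvm,eri] add [pdjs,itj,qcj] -> 15 lines: dzo eczq qahfl thhak zby yitha oymb aisf efr wouc oucds pdjs itj qcj rmt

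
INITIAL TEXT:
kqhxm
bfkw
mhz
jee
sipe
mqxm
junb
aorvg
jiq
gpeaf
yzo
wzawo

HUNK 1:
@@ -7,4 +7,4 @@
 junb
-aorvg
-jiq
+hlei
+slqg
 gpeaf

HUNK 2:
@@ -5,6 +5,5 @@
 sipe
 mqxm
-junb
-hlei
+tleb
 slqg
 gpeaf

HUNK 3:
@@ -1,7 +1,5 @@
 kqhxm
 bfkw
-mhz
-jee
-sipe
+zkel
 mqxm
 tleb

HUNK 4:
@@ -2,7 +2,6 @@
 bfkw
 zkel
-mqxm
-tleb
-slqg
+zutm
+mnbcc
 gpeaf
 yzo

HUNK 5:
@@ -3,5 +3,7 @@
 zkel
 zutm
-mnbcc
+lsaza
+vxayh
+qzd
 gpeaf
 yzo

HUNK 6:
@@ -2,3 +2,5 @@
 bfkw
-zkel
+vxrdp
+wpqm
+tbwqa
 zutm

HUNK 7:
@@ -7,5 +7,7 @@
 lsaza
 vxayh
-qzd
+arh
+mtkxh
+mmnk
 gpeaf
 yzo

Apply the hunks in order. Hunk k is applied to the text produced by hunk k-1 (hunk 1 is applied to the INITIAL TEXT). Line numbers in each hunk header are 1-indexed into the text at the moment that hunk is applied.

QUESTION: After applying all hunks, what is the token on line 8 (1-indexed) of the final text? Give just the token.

Hunk 1: at line 7 remove [aorvg,jiq] add [hlei,slqg] -> 12 lines: kqhxm bfkw mhz jee sipe mqxm junb hlei slqg gpeaf yzo wzawo
Hunk 2: at line 5 remove [junb,hlei] add [tleb] -> 11 lines: kqhxm bfkw mhz jee sipe mqxm tleb slqg gpeaf yzo wzawo
Hunk 3: at line 1 remove [mhz,jee,sipe] add [zkel] -> 9 lines: kqhxm bfkw zkel mqxm tleb slqg gpeaf yzo wzawo
Hunk 4: at line 2 remove [mqxm,tleb,slqg] add [zutm,mnbcc] -> 8 lines: kqhxm bfkw zkel zutm mnbcc gpeaf yzo wzawo
Hunk 5: at line 3 remove [mnbcc] add [lsaza,vxayh,qzd] -> 10 lines: kqhxm bfkw zkel zutm lsaza vxayh qzd gpeaf yzo wzawo
Hunk 6: at line 2 remove [zkel] add [vxrdp,wpqm,tbwqa] -> 12 lines: kqhxm bfkw vxrdp wpqm tbwqa zutm lsaza vxayh qzd gpeaf yzo wzawo
Hunk 7: at line 7 remove [qzd] add [arh,mtkxh,mmnk] -> 14 lines: kqhxm bfkw vxrdp wpqm tbwqa zutm lsaza vxayh arh mtkxh mmnk gpeaf yzo wzawo
Final line 8: vxayh

Answer: vxayh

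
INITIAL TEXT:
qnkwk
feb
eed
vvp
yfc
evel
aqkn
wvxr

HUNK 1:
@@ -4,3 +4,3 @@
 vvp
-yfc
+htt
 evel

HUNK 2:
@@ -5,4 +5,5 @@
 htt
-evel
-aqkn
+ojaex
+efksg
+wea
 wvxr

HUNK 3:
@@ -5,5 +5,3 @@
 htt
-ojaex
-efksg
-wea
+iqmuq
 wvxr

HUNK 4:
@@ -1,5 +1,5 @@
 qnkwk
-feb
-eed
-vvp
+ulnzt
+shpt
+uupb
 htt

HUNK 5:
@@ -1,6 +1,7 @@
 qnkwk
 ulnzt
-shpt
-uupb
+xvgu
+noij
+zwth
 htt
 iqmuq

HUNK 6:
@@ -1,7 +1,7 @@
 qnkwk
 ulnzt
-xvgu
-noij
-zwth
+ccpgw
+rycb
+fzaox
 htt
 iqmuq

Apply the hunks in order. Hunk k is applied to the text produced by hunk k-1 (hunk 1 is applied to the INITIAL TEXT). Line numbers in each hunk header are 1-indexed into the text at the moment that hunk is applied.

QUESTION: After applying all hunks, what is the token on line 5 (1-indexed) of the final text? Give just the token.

Answer: fzaox

Derivation:
Hunk 1: at line 4 remove [yfc] add [htt] -> 8 lines: qnkwk feb eed vvp htt evel aqkn wvxr
Hunk 2: at line 5 remove [evel,aqkn] add [ojaex,efksg,wea] -> 9 lines: qnkwk feb eed vvp htt ojaex efksg wea wvxr
Hunk 3: at line 5 remove [ojaex,efksg,wea] add [iqmuq] -> 7 lines: qnkwk feb eed vvp htt iqmuq wvxr
Hunk 4: at line 1 remove [feb,eed,vvp] add [ulnzt,shpt,uupb] -> 7 lines: qnkwk ulnzt shpt uupb htt iqmuq wvxr
Hunk 5: at line 1 remove [shpt,uupb] add [xvgu,noij,zwth] -> 8 lines: qnkwk ulnzt xvgu noij zwth htt iqmuq wvxr
Hunk 6: at line 1 remove [xvgu,noij,zwth] add [ccpgw,rycb,fzaox] -> 8 lines: qnkwk ulnzt ccpgw rycb fzaox htt iqmuq wvxr
Final line 5: fzaox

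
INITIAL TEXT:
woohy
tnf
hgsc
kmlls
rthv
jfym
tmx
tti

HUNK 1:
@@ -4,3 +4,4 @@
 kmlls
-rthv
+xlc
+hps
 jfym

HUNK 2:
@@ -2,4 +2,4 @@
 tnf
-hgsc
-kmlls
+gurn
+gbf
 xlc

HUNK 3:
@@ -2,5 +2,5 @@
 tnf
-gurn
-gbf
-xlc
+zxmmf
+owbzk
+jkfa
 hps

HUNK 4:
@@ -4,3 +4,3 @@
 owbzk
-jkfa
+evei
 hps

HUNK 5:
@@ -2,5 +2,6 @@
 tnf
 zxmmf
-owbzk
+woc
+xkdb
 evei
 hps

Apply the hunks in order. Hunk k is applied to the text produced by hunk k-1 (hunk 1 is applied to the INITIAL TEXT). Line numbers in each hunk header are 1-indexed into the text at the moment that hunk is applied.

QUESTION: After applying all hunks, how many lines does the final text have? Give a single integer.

Answer: 10

Derivation:
Hunk 1: at line 4 remove [rthv] add [xlc,hps] -> 9 lines: woohy tnf hgsc kmlls xlc hps jfym tmx tti
Hunk 2: at line 2 remove [hgsc,kmlls] add [gurn,gbf] -> 9 lines: woohy tnf gurn gbf xlc hps jfym tmx tti
Hunk 3: at line 2 remove [gurn,gbf,xlc] add [zxmmf,owbzk,jkfa] -> 9 lines: woohy tnf zxmmf owbzk jkfa hps jfym tmx tti
Hunk 4: at line 4 remove [jkfa] add [evei] -> 9 lines: woohy tnf zxmmf owbzk evei hps jfym tmx tti
Hunk 5: at line 2 remove [owbzk] add [woc,xkdb] -> 10 lines: woohy tnf zxmmf woc xkdb evei hps jfym tmx tti
Final line count: 10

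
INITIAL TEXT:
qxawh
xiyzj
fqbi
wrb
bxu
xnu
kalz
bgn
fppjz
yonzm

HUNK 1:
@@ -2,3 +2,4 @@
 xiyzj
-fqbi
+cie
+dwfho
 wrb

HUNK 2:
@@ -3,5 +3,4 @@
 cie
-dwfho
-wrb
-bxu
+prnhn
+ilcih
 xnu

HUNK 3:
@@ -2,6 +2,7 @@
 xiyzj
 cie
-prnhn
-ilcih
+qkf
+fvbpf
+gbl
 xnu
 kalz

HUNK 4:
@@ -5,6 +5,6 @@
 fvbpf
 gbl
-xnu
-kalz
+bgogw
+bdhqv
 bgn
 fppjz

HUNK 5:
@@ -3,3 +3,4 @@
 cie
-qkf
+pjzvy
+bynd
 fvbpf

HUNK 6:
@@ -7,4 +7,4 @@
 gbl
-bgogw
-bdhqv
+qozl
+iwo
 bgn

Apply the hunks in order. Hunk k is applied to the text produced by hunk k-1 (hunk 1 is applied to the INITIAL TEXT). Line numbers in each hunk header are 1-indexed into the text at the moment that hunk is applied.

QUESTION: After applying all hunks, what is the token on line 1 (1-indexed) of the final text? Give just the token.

Hunk 1: at line 2 remove [fqbi] add [cie,dwfho] -> 11 lines: qxawh xiyzj cie dwfho wrb bxu xnu kalz bgn fppjz yonzm
Hunk 2: at line 3 remove [dwfho,wrb,bxu] add [prnhn,ilcih] -> 10 lines: qxawh xiyzj cie prnhn ilcih xnu kalz bgn fppjz yonzm
Hunk 3: at line 2 remove [prnhn,ilcih] add [qkf,fvbpf,gbl] -> 11 lines: qxawh xiyzj cie qkf fvbpf gbl xnu kalz bgn fppjz yonzm
Hunk 4: at line 5 remove [xnu,kalz] add [bgogw,bdhqv] -> 11 lines: qxawh xiyzj cie qkf fvbpf gbl bgogw bdhqv bgn fppjz yonzm
Hunk 5: at line 3 remove [qkf] add [pjzvy,bynd] -> 12 lines: qxawh xiyzj cie pjzvy bynd fvbpf gbl bgogw bdhqv bgn fppjz yonzm
Hunk 6: at line 7 remove [bgogw,bdhqv] add [qozl,iwo] -> 12 lines: qxawh xiyzj cie pjzvy bynd fvbpf gbl qozl iwo bgn fppjz yonzm
Final line 1: qxawh

Answer: qxawh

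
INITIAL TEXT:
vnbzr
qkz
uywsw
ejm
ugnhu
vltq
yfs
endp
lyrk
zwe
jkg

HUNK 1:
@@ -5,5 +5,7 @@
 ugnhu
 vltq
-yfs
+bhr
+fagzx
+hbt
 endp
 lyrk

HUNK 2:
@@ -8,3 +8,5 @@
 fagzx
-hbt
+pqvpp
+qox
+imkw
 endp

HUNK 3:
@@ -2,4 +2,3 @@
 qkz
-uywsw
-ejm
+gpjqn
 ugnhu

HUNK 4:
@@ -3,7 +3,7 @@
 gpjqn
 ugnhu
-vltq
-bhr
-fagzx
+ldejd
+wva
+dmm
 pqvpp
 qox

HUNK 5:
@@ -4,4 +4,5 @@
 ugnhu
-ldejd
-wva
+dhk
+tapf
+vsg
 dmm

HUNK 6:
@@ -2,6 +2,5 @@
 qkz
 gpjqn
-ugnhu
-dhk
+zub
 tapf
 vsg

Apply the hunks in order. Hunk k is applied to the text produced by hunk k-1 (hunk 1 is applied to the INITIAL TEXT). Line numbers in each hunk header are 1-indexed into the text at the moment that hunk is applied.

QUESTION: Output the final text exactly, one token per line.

Answer: vnbzr
qkz
gpjqn
zub
tapf
vsg
dmm
pqvpp
qox
imkw
endp
lyrk
zwe
jkg

Derivation:
Hunk 1: at line 5 remove [yfs] add [bhr,fagzx,hbt] -> 13 lines: vnbzr qkz uywsw ejm ugnhu vltq bhr fagzx hbt endp lyrk zwe jkg
Hunk 2: at line 8 remove [hbt] add [pqvpp,qox,imkw] -> 15 lines: vnbzr qkz uywsw ejm ugnhu vltq bhr fagzx pqvpp qox imkw endp lyrk zwe jkg
Hunk 3: at line 2 remove [uywsw,ejm] add [gpjqn] -> 14 lines: vnbzr qkz gpjqn ugnhu vltq bhr fagzx pqvpp qox imkw endp lyrk zwe jkg
Hunk 4: at line 3 remove [vltq,bhr,fagzx] add [ldejd,wva,dmm] -> 14 lines: vnbzr qkz gpjqn ugnhu ldejd wva dmm pqvpp qox imkw endp lyrk zwe jkg
Hunk 5: at line 4 remove [ldejd,wva] add [dhk,tapf,vsg] -> 15 lines: vnbzr qkz gpjqn ugnhu dhk tapf vsg dmm pqvpp qox imkw endp lyrk zwe jkg
Hunk 6: at line 2 remove [ugnhu,dhk] add [zub] -> 14 lines: vnbzr qkz gpjqn zub tapf vsg dmm pqvpp qox imkw endp lyrk zwe jkg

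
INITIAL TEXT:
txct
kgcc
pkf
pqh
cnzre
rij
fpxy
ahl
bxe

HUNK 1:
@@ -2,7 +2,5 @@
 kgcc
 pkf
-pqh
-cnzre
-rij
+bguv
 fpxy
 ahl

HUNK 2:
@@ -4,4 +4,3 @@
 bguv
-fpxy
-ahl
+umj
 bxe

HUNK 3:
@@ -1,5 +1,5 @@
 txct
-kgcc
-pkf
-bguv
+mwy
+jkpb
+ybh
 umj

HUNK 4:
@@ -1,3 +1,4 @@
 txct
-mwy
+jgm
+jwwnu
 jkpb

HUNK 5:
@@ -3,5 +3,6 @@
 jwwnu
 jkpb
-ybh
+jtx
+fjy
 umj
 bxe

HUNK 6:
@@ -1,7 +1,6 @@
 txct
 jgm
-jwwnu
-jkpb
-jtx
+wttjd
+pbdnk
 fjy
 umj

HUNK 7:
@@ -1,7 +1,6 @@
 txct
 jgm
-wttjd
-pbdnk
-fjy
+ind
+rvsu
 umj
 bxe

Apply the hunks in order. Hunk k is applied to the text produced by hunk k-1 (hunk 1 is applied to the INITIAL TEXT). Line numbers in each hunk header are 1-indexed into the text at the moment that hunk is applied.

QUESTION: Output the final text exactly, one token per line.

Hunk 1: at line 2 remove [pqh,cnzre,rij] add [bguv] -> 7 lines: txct kgcc pkf bguv fpxy ahl bxe
Hunk 2: at line 4 remove [fpxy,ahl] add [umj] -> 6 lines: txct kgcc pkf bguv umj bxe
Hunk 3: at line 1 remove [kgcc,pkf,bguv] add [mwy,jkpb,ybh] -> 6 lines: txct mwy jkpb ybh umj bxe
Hunk 4: at line 1 remove [mwy] add [jgm,jwwnu] -> 7 lines: txct jgm jwwnu jkpb ybh umj bxe
Hunk 5: at line 3 remove [ybh] add [jtx,fjy] -> 8 lines: txct jgm jwwnu jkpb jtx fjy umj bxe
Hunk 6: at line 1 remove [jwwnu,jkpb,jtx] add [wttjd,pbdnk] -> 7 lines: txct jgm wttjd pbdnk fjy umj bxe
Hunk 7: at line 1 remove [wttjd,pbdnk,fjy] add [ind,rvsu] -> 6 lines: txct jgm ind rvsu umj bxe

Answer: txct
jgm
ind
rvsu
umj
bxe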